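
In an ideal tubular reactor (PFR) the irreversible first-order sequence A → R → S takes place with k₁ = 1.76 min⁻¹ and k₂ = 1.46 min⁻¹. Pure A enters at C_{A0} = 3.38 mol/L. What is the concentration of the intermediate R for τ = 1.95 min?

0.510 mol/L

For first-order series with pure A initially, C_R(τ) = k₁C_{A0}/(k₂−k₁)·(e^(−k₁τ) − e^(−k₂τ)).
e^(−k₁τ) = e^(−1.76×1.95) = e^(−3.432) = 0.03232; e^(−k₂τ) = e^(−2.847) = 0.05802.
C_R = 1.76×3.38/(1.46−1.76) × (0.03232−0.05802) = (-19.83)×(-0.02570) = 0.5095 mol/L.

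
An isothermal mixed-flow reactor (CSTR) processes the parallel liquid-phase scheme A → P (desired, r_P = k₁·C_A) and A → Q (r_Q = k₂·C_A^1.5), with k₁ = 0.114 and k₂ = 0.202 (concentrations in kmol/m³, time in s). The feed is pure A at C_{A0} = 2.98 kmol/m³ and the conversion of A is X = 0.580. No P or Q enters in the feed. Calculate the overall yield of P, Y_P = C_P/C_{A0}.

Exit C_A = C_{A0}(1−X) = 2.98×0.420 = 1.252 kmol/m³.
Rates in a CSTR are evaluated at the outlet concentration: r_P = 0.114×1.252 = 0.1427, r_Q = 0.202×1.252^1.5 = 0.2828.
Fraction of consumed A going to P: r_P/(r_P+r_Q) = 0.3353.
C_P = 0.3353·C_{A0}·X = 0.3353×2.98×0.580 = 0.580 kmol/m³; Y_P = C_P/C_{A0} = 0.194.

0.194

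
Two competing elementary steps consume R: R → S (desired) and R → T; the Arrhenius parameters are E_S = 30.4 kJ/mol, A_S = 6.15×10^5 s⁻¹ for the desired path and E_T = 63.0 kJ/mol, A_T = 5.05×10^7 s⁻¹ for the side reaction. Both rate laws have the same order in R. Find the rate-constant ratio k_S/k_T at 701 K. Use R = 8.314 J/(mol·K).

3.27

With equal orders, S_{S/T} = k_S/k_T = (A_S/A_T)·exp[(E_T−E_S)/(RT)].
(E_T−E_S)/(RT) = (63.0−30.4)×10³/(8.314×701) = 32600/5828 = 5.594.
k_S/k_T = (6.15×10^5/5.05×10^7)·exp(5.594) = 0.01218 × 268.7 = 3.27.
Since E_S < E_T, lowering the temperature improves selectivity toward S.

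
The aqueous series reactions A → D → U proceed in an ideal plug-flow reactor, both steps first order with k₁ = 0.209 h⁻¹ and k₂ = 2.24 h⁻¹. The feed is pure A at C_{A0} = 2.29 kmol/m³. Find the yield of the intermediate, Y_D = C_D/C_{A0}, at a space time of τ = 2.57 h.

0.0598

The intermediate concentration in a first-order A→B→C sequence is C_D = k₁C_{A0}(e^(−k₁τ) − e^(−k₂τ))/(k₂−k₁).
e^(−k₁τ) = e^(−0.209×2.57) = e^(−0.5371) = 0.5844; e^(−k₂τ) = e^(−5.757) = 0.003161.
C_D = 0.209×2.29/(2.24−0.209) × (0.5844−0.003161) = 0.2357×0.5813 = 0.1370 kmol/m³.
Y_D = C_D/C_{A0} = 0.1370/2.29 = 0.0598.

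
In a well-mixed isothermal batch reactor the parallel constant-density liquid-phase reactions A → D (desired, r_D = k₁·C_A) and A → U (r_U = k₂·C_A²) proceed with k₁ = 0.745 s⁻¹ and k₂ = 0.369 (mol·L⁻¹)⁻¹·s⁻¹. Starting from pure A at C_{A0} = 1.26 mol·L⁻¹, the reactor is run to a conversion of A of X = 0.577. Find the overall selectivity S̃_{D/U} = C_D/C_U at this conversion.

2.29

C_A = C_{A0}(1−X) = 0.5330 mol·L⁻¹.
Along a PFR/batch, dC_D/dC_A = −r_D/(r_D+r_U) = −k₁/(k₁+k₂·C_A).
Integrating from C_{A0} to C_A: C_D = (0.745/0.369)·ln[(0.745+0.369·1.26)/(0.745+0.369·0.533)] = 2.019·ln(1.210/0.9417) = 0.5061 mol·L⁻¹.
C_U = (C_{A0}−C_A)−C_D = 0.2209 mol·L⁻¹; S̃_{D/U} = 0.5061/0.2209 = 2.29.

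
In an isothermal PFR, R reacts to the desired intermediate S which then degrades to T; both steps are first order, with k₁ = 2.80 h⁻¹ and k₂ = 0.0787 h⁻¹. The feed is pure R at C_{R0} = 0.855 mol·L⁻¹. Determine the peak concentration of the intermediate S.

Evaluating C_S at τ_opt = ln(k₂/k₁)/(k₂−k₁) gives C_{S,max}/C_{R0} = (k₁/k₂)^[k₂/(k₂−k₁)].
= (2.80/0.0787)^(0.0787/(0.0787−2.80)) = (35.58)^(-0.02892) = 0.9019.
C_{S,max} = 0.9019×0.855 = 0.771 mol·L⁻¹.

0.771 mol·L⁻¹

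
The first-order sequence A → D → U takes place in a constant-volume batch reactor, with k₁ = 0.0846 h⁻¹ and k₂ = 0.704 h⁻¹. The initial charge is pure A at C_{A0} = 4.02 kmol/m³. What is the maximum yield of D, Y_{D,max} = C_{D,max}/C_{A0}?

0.0900

At the optimum, C_{D,max}/C_{A0} = (k₁/k₂)^[k₂/(k₂−k₁)].
= (0.0846/0.704)^(0.704/(0.704−0.0846)) = (0.1202)^(1.137) = 0.08997.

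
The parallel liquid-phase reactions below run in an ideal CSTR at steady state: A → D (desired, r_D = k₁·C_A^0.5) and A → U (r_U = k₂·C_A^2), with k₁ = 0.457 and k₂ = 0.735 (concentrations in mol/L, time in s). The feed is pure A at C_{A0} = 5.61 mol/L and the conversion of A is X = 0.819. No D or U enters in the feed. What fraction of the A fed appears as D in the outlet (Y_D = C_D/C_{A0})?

Exit C_A = C_{A0}(1−X) = 5.61×0.181 = 1.015 mol/L.
Rates in a CSTR are evaluated at the outlet concentration: r_D = 0.457×1.015^0.5 = 0.4605, r_U = 0.735×1.015^2 = 0.7578.
Fraction of consumed A going to D: r_D/(r_D+r_U) = 0.3780.
C_D = 0.3780·C_{A0}·X = 0.3780×5.61×0.819 = 1.74 mol/L; Y_D = C_D/C_{A0} = 0.310.

0.310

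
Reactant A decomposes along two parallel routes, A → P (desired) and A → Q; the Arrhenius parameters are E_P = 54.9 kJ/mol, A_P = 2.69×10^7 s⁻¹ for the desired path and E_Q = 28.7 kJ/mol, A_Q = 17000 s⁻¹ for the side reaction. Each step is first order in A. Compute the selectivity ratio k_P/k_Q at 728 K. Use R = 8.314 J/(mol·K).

20.9

With equal orders, S_{P/Q} = k_P/k_Q = (A_P/A_Q)·exp[(E_Q−E_P)/(RT)].
(E_Q−E_P)/(RT) = (28.7−54.9)×10³/(8.314×728) = -26200/6053 = -4.329.
k_P/k_Q = (2.69×10^7/17000)·exp(-4.329) = 1582 × 0.01318 = 20.9.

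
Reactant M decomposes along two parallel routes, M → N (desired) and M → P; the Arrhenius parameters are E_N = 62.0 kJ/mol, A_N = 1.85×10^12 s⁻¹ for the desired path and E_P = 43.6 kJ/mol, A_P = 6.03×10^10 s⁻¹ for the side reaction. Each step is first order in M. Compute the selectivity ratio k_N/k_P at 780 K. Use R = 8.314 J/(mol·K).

k_N/k_P = (A_N/A_P)·exp[−(E_N−E_P)/(RT)] = (A_N/A_P)·exp[(E_P−E_N)/(RT)].
(E_P−E_N)/(RT) = (43.6−62.0)×10³/(8.314×780) = -18400/6485 = -2.837.
k_N/k_P = (1.85×10^12/6.03×10^10)·exp(-2.837) = 30.68 × 0.05858 = 1.80.

1.80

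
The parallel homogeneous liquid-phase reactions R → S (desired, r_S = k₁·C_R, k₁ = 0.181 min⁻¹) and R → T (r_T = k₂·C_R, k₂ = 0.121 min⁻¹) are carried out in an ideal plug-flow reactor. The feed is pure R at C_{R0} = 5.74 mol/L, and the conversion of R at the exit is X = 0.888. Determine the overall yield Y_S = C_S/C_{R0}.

0.532

C_R = C_{R0}(1−X) = 0.6429 mol/L.
Both paths are first order in R, so the instantaneous fraction to S is constant: dC_S/d(−C_R) = k₁/(k₁+k₂) = 0.5993.
C_S = 0.5993·(C_{R0}−C_R) = 0.5993×5.097 = 3.05 mol/L.
Y_S = C_S/C_{R0} = 3.055/5.74 = 0.532.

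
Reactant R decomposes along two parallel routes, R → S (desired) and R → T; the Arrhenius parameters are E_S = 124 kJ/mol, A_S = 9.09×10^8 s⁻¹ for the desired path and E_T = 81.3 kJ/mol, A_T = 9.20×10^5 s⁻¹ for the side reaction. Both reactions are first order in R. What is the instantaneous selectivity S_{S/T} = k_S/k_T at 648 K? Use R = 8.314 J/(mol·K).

Since both paths have the same order in R, the concentration cancels and S_{S/T} = k_S/k_T = (A_S/A_T)·exp[(E_T−E_S)/(RT)].
(E_T−E_S)/(RT) = (81.3−124)×10³/(8.314×648) = -42700/5387 = -7.926.
k_S/k_T = (9.09×10^8/9.20×10^5)·exp(-7.926) = 988.0 × 3.613×10^-4 = 0.357.
Since E_S > E_T, raising the temperature improves selectivity toward S.

0.357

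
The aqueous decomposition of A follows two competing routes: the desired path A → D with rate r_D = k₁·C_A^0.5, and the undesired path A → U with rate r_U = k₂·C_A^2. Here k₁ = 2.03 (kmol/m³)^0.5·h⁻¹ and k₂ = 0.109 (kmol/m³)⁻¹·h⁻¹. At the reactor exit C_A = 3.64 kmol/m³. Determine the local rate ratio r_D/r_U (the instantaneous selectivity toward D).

S_{D/U} = r_D/r_U = (k₁·C_A^0.5)/(k₂·C_A^2) = (k₁/k₂)·C_A^-1.5.
= (2.03×3.640^0.5) / (0.109×3.640^2) = 3.873/1.444 = 2.68.

2.68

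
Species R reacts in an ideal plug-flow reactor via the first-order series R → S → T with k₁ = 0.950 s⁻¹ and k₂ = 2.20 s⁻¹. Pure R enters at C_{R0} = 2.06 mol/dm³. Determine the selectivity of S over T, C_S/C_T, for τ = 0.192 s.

4.28

The intermediate concentration in a first-order A→B→C sequence is C_S = k₁C_{R0}(e^(−k₁τ) − e^(−k₂τ))/(k₂−k₁).
e^(−k₁τ) = e^(−0.950×0.192) = e^(−0.1824) = 0.8333; e^(−k₂τ) = e^(−0.4224) = 0.6555.
C_S = 0.950×2.06/(2.20−0.950) × (0.8333−0.6555) = 1.566×0.1778 = 0.2784 mol/dm³.
C_R = C_{R0}e^(−k₁τ) = 1.717 mol/dm³, so C_T = C_{R0}−C_R−C_S = 0.06511 mol/dm³; C_S/C_T = 4.28.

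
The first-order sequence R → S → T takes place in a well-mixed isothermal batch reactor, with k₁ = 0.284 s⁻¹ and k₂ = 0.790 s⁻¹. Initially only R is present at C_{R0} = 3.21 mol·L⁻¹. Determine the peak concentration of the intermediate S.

At the optimum, C_{S,max}/C_{R0} = (k₁/k₂)^[k₂/(k₂−k₁)].
= (0.284/0.790)^(0.790/(0.790−0.284)) = (0.3595)^(1.561) = 0.2024.
C_{S,max} = 0.2024×3.21 = 0.650 mol·L⁻¹.

0.650 mol·L⁻¹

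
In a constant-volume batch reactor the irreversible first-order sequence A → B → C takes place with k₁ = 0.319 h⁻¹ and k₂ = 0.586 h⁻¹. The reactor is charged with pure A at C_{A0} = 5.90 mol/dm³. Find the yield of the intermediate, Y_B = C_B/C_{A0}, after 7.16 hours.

0.104

Solving the coupled first-order balances gives C_B(t) = [k₁/(k₂−k₁)]·C_{A0}·(e^(−k₁t) − e^(−k₂t)).
e^(−k₁t) = e^(−0.319×7.16) = e^(−2.284) = 0.1019; e^(−k₂t) = e^(−4.196) = 0.01506.
C_B = 0.319×5.90/(0.586−0.319) × (0.1019−0.01506) = 7.049×0.08681 = 0.6119 mol/dm³.
Y_B = C_B/C_{A0} = 0.6119/5.90 = 0.104.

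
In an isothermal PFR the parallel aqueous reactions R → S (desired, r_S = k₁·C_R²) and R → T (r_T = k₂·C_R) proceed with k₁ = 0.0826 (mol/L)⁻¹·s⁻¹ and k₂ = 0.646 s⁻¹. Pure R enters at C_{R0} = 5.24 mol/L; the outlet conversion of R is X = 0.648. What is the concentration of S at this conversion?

C_R = C_{R0}(1−X) = 1.844 mol/L.
Along a PFR/batch, dC_T/dC_R = −r_T/(r_S+r_T) = −k₂/(k₂+k₁·C_R).
Integrating from C_{R0} to C_R: C_T = (0.646/0.0826)·ln[(0.646+0.0826·5.24)/(0.646+0.0826·1.84)] = 7.821·ln(1.079/0.7984) = 2.355 mol/L.
Then C_S = (C_{R0}−C_R) − C_T = 3.396 − 2.355 = 1.041 mol/L.

1.04 mol/L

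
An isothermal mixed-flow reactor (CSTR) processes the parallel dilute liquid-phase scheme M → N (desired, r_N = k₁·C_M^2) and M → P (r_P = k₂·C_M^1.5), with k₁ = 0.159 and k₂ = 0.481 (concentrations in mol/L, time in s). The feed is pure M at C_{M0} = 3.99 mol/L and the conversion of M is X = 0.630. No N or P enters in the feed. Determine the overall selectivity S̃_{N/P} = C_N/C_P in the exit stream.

Exit C_M = C_{M0}(1−X) = 3.99×0.370 = 1.476 mol/L.
In a CSTR the entire volume is at exit conditions, so r_N = 0.159×1.476^2 = 0.3465 and r_P = 0.481×1.476^1.5 = 0.8628.
Overall selectivity = C_N/C_P = r_Nτ/(r_Pτ) = r_N/r_P = 0.402.

0.402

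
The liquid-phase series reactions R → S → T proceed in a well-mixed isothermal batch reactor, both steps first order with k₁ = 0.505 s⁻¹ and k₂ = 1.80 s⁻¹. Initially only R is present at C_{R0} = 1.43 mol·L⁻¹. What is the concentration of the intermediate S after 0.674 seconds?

The intermediate concentration in a first-order A→B→C sequence is C_S = k₁C_{R0}(e^(−k₁t) − e^(−k₂t))/(k₂−k₁).
e^(−k₁t) = e^(−0.505×0.674) = e^(−0.3404) = 0.7115; e^(−k₂t) = e^(−1.213) = 0.2972.
C_S = 0.505×1.43/(1.80−0.505) × (0.7115−0.2972) = 0.5576×0.4143 = 0.2310 mol·L⁻¹.

0.231 mol·L⁻¹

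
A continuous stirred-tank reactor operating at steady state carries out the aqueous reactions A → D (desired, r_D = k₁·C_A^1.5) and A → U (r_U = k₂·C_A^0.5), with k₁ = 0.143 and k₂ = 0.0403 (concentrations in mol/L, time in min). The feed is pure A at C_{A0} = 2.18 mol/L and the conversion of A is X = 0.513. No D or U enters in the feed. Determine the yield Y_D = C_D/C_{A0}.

0.405

Exit C_A = C_{A0}(1−X) = 2.18×0.487 = 1.062 mol/L.
In a CSTR the entire volume is at exit conditions, so r_D = 0.143×1.062^1.5 = 0.1564 and r_U = 0.0403×1.062^0.5 = 0.04152.
Fraction of consumed A going to D: r_D/(r_D+r_U) = 0.7902.
C_D = 0.7902·C_{A0}·X = 0.7902×2.18×0.513 = 0.884 mol/L; Y_D = C_D/C_{A0} = 0.405.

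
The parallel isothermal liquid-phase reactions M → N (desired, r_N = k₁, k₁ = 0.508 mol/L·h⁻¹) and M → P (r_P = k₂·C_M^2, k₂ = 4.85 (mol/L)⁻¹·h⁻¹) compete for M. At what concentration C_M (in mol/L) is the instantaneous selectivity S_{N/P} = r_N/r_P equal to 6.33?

S_{N/P} = (k₁/k₂)·C_M^-2 ⇒ C_M = (S·k₂/k₁)^(-0.5).
= (6.33×4.85/0.508)^(-0.5) = (60.43)^(-0.5) = 0.129 mol/L.

0.129 mol/L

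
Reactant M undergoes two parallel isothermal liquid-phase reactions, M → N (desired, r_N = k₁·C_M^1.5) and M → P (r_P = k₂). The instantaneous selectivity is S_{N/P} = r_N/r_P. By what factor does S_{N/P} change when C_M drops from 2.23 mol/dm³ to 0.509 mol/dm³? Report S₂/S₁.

0.109

S_{N/P} = (k₁/k₂)·C_M^1.5, so S₂/S₁ = (C_{M,2}/C_{M,1})^1.5.
= (0.509/2.23)^1.5 = (0.2283)^1.5 = 0.109.
Selectivity toward N falls as C_M falls — high-concentration operation is favoured.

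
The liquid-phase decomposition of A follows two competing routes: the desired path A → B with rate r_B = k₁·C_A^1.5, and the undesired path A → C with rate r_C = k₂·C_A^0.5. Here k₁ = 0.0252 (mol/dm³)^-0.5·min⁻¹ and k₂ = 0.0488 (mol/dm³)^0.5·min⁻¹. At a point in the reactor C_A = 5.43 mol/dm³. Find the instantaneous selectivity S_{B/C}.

S_{B/C} = r_B/r_C = (k₁·C_A^1.5)/(k₂·C_A^0.5) = (k₁/k₂)·C_A.
= (0.0252×5.430^1.5) / (0.0488×5.430^0.5) = 0.3189/0.1137 = 2.80.

2.80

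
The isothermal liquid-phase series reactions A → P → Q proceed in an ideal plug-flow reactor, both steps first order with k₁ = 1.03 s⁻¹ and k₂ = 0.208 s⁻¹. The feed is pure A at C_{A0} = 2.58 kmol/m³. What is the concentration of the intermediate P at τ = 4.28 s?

For first-order series with pure A initially, C_P(τ) = k₁C_{A0}/(k₂−k₁)·(e^(−k₁τ) − e^(−k₂τ)).
e^(−k₁τ) = e^(−1.03×4.28) = e^(−4.408) = 0.01217; e^(−k₂τ) = e^(−0.8902) = 0.4106.
C_P = 1.03×2.58/(0.208−1.03) × (0.01217−0.4106) = (-3.233)×(-0.3984) = 1.288 kmol/m³.

1.29 kmol/m³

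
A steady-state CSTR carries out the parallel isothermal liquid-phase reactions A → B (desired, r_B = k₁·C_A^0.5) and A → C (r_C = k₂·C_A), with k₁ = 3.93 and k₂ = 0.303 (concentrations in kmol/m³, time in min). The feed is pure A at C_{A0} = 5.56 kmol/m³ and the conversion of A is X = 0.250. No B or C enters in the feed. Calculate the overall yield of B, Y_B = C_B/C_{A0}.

Exit C_A = C_{A0}(1−X) = 5.56×0.750 = 4.170 kmol/m³.
Rates in a CSTR are evaluated at the outlet concentration: r_B = 3.93×4.170^0.5 = 8.025, r_C = 0.303×4.170 = 1.264.
Fraction of consumed A going to B: r_B/(r_B+r_C) = 0.8640.
C_B = 0.8640·C_{A0}·X = 0.8640×5.56×0.250 = 1.20 kmol/m³; Y_B = C_B/C_{A0} = 0.216.

0.216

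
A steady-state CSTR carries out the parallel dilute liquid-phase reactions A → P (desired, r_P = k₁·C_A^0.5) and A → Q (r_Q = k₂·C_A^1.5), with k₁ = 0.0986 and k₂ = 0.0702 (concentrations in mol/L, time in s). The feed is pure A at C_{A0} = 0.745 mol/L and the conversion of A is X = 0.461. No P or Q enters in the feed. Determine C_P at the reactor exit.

Exit C_A = C_{A0}(1−X) = 0.745×0.539 = 0.4016 mol/L.
In a CSTR the entire volume is at exit conditions, so r_P = 0.0986×0.4016^0.5 = 0.06248 and r_Q = 0.0702×0.4016^1.5 = 0.01786.
Fraction of consumed A going to P: r_P/(r_P+r_Q) = 0.7777.
C_P = 0.7777·C_{A0}·X = 0.7777×0.745×0.461 = 0.267 mol/L.

0.267 mol/L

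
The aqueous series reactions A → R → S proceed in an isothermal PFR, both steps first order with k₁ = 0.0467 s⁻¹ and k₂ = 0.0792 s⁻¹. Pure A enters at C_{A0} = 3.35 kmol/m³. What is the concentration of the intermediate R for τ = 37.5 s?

0.588 kmol/m³

Solving the coupled first-order balances gives C_R(τ) = [k₁/(k₂−k₁)]·C_{A0}·(e^(−k₁τ) − e^(−k₂τ)).
e^(−k₁τ) = e^(−0.0467×37.5) = e^(−1.751) = 0.1736; e^(−k₂τ) = e^(−2.970) = 0.05130.
C_R = 0.0467×3.35/(0.0792−0.0467) × (0.1736−0.05130) = 4.814×0.1223 = 0.5885 kmol/m³.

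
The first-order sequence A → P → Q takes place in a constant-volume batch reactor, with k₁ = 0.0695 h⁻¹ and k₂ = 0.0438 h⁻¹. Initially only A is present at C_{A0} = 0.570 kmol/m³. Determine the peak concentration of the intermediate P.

0.260 kmol/m³

At the optimum, C_{P,max}/C_{A0} = (k₁/k₂)^[k₂/(k₂−k₁)].
= (0.0695/0.0438)^(0.0438/(0.0438−0.0695)) = (1.587)^(-1.704) = 0.4553.
C_{P,max} = 0.4553×0.570 = 0.260 kmol/m³.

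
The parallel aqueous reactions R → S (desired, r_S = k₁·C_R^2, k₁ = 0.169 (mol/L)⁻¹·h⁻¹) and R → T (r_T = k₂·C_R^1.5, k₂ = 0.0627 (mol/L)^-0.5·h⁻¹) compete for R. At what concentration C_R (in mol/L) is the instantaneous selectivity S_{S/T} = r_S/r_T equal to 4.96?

3.39 mol/L

S_{S/T} = (k₁/k₂)·C_R^0.5 ⇒ C_R = (S·k₂/k₁)^(2).
= (4.96×0.0627/0.169)^(2) = (1.840)^(2) = 3.39 mol/L.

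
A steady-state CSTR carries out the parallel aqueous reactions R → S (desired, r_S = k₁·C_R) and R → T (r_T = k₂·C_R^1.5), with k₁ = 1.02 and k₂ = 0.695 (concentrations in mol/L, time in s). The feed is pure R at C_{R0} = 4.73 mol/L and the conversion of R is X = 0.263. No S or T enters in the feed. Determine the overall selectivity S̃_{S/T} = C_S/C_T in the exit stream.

0.786

Exit C_R = C_{R0}(1−X) = 4.73×0.737 = 3.486 mol/L.
A CSTR operates uniformly at the exit composition, giving r_S = 3.556 and r_T = 4.524 (each k·C_R^n at C_R = 3.486).
Overall selectivity = C_S/C_T = r_Sτ/(r_Tτ) = r_S/r_T = 0.786.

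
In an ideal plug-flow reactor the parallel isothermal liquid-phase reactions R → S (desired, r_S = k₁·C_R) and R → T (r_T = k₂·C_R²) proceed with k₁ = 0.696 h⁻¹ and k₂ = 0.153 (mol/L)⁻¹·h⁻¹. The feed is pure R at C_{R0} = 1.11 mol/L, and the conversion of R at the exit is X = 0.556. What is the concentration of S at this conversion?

0.525 mol/L

C_R = C_{R0}(1−X) = 0.4928 mol/L.
Along a PFR/batch, dC_S/dC_R = −r_S/(r_S+r_T) = −k₁/(k₁+k₂·C_R).
Integrating from C_{R0} to C_R: C_S = (0.696/0.153)·ln[(0.696+0.153·1.11)/(0.696+0.153·0.493)] = 4.549·ln(0.8658/0.7714) = 0.5253 mol/L.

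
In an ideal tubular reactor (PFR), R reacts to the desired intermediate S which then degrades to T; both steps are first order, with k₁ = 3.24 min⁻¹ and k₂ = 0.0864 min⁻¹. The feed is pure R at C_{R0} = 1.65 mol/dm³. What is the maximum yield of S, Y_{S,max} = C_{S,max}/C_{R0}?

0.905

At the optimum, C_{S,max}/C_{R0} = (k₁/k₂)^[k₂/(k₂−k₁)].
= (3.24/0.0864)^(0.0864/(0.0864−3.24)) = (37.50)^(-0.02740) = 0.9055.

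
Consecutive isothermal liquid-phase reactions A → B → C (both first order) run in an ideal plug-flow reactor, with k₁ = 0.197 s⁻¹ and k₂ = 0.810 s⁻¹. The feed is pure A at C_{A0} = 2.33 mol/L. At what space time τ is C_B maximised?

2.31 s

Setting dC_B/dτ = 0 gives τ_opt = ln(k₂/k₁)/(k₂−k₁).
= ln(0.810/0.197)/(0.810−0.197) = ln(4.112)/0.6130 = 1.414/0.6130 = 2.31 s.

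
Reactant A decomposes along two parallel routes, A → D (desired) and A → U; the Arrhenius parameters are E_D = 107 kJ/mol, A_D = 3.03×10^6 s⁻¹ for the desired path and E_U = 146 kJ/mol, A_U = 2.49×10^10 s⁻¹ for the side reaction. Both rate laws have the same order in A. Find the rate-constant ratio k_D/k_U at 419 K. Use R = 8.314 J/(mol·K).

8.86

With equal orders, S_{D/U} = k_D/k_U = (A_D/A_U)·exp[(E_U−E_D)/(RT)].
(E_U−E_D)/(RT) = (146−107)×10³/(8.314×419) = 39000/3484 = 11.20.
k_D/k_U = (3.03×10^6/2.49×10^10)·exp(11.20) = 1.217×10^-4 × 72797 = 8.86.
Since E_D < E_U, lowering the temperature improves selectivity toward D.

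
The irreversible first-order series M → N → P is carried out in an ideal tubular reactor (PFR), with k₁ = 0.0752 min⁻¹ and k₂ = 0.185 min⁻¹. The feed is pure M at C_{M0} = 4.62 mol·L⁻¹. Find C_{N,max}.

1.01 mol·L⁻¹

For a first-order series the maximum intermediate yield is C_{N,max}/C_{M0} = (k₁/k₂)^[k₂/(k₂−k₁)].
= (0.0752/0.185)^(0.185/(0.185−0.0752)) = (0.4065)^(1.685) = 0.2194.
C_{N,max} = 0.2194×4.62 = 1.01 mol·L⁻¹.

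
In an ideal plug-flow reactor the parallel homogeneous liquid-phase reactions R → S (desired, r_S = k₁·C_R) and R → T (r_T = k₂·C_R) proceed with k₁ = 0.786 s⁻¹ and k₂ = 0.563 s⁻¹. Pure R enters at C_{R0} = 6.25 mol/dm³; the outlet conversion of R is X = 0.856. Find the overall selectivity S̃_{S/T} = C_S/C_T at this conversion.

C_R = C_{R0}(1−X) = 0.9000 mol/dm³.
Both paths are first order in R, so the instantaneous fraction to S is constant: dC_S/d(−C_R) = k₁/(k₁+k₂) = 0.5827.
C_S = 0.5827·(C_{R0}−C_R) = 0.5827×5.350 = 3.12 mol/dm³.
C_T = (C_{R0}−C_R)−C_S = 2.233 mol/dm³; S̃_{S/T} = 3.117/2.233 = 1.40.

1.40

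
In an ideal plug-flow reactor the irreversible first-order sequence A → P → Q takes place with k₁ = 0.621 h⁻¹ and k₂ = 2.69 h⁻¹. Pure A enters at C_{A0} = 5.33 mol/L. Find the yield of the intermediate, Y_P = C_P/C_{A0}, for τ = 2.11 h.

For first-order series with pure A initially, C_P(τ) = k₁C_{A0}/(k₂−k₁)·(e^(−k₁τ) − e^(−k₂τ)).
e^(−k₁τ) = e^(−0.621×2.11) = e^(−1.310) = 0.2697; e^(−k₂τ) = e^(−5.676) = 0.003428.
C_P = 0.621×5.33/(2.69−0.621) × (0.2697−0.003428) = 1.600×0.2663 = 0.4260 mol/L.
Y_P = C_P/C_{A0} = 0.4260/5.33 = 0.0799.

0.0799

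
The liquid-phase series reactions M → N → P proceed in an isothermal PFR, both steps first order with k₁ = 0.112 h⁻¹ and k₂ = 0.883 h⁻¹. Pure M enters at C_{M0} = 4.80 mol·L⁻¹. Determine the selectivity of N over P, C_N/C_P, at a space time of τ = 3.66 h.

Solving the coupled first-order balances gives C_N(τ) = [k₁/(k₂−k₁)]·C_{M0}·(e^(−k₁τ) − e^(−k₂τ)).
e^(−k₁τ) = e^(−0.112×3.66) = e^(−0.4099) = 0.6637; e^(−k₂τ) = e^(−3.232) = 0.03949.
C_N = 0.112×4.80/(0.883−0.112) × (0.6637−0.03949) = 0.6973×0.6242 = 0.4353 mol·L⁻¹.
C_M = C_{M0}e^(−k₁τ) = 3.186 mol·L⁻¹, so C_P = C_{M0}−C_M−C_N = 1.179 mol·L⁻¹; C_N/C_P = 0.369.

0.369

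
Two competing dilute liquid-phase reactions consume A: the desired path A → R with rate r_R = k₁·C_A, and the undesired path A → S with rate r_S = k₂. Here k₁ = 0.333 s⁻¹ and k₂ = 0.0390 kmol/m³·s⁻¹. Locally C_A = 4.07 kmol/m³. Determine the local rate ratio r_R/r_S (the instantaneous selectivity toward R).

S_{R/S} = r_R/r_S = (k₁·C_A)/(k₂) = (k₁/k₂)·C_A.
= (0.333×4.070) / (0.0390) = 1.355/0.03900 = 34.8.
Since the desired path is higher order in A, keeping C_A high (PFR or concentrated feed) favours R.

34.8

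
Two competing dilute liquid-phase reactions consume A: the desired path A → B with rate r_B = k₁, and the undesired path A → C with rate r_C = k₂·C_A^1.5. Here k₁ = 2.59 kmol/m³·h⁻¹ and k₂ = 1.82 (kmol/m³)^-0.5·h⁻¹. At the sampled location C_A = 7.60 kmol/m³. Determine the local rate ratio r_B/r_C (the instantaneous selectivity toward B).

0.0679

S_{B/C} = r_B/r_C = (k₁)/(k₂·C_A^1.5) = (k₁/k₂)·C_A^-1.5.
= (2.59) / (1.82×7.600^1.5) = 2.590/38.13 = 0.0679.
The undesired path is higher order in A, so low C_A (CSTR or dilute feed) favours B.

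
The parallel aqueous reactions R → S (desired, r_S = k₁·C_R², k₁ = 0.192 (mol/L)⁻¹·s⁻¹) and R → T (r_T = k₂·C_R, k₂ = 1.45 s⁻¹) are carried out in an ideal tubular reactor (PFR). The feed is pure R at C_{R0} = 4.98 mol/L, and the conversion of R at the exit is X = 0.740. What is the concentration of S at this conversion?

1.06 mol/L

C_R = C_{R0}(1−X) = 1.295 mol/L.
Along a PFR/batch, dC_T/dC_R = −r_T/(r_S+r_T) = −k₂/(k₂+k₁·C_R).
Integrating from C_{R0} to C_R: C_T = (1.45/0.192)·ln[(1.45+0.192·4.98)/(1.45+0.192·1.29)] = 7.552·ln(2.406/1.699) = 2.630 mol/L.
Then C_S = (C_{R0}−C_R) − C_T = 3.685 − 2.630 = 1.055 mol/L.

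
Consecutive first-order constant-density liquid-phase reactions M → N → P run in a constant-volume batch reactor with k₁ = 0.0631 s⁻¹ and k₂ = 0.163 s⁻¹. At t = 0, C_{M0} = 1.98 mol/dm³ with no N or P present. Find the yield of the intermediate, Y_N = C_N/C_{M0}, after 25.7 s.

For first-order series with pure M initially, C_N(t) = k₁C_{M0}/(k₂−k₁)·(e^(−k₁t) − e^(−k₂t)).
e^(−k₁t) = e^(−0.0631×25.7) = e^(−1.622) = 0.1976; e^(−k₂t) = e^(−4.189) = 0.01516.
C_N = 0.0631×1.98/(0.163−0.0631) × (0.1976−0.01516) = 1.251×0.1824 = 0.2281 mol/dm³.
Y_N = C_N/C_{M0} = 0.2281/1.98 = 0.115.

0.115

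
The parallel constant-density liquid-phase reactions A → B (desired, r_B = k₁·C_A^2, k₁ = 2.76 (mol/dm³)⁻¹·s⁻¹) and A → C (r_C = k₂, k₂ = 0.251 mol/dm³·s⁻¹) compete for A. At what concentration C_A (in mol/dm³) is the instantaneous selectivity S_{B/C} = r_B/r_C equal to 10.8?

S_{B/C} = (k₁/k₂)·C_A^2 ⇒ C_A = (S·k₂/k₁)^(0.5).
= (10.8×0.251/2.76)^(0.5) = (0.9822)^(0.5) = 0.991 mol/dm³.

0.991 mol/dm³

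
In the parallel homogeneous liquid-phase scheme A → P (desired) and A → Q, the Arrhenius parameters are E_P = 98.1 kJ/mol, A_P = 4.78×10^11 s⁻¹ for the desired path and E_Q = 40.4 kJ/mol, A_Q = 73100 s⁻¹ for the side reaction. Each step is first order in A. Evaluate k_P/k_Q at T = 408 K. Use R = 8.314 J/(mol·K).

0.268

k_P/k_Q = (A_P/A_Q)·exp[−(E_P−E_Q)/(RT)] = (A_P/A_Q)·exp[(E_Q−E_P)/(RT)].
(E_Q−E_P)/(RT) = (40.4−98.1)×10³/(8.314×408) = -57700/3392 = -17.01.
k_P/k_Q = (4.78×10^11/73100)·exp(-17.01) = 6.539×10^6 × 4.099×10^-8 = 0.268.
Since E_P > E_Q, raising the temperature improves selectivity toward P.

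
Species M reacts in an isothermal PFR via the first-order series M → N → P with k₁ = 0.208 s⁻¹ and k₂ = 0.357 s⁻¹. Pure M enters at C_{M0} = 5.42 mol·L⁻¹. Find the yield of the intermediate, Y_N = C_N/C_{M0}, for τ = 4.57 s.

0.266

The intermediate concentration in a first-order A→B→C sequence is C_N = k₁C_{M0}(e^(−k₁τ) − e^(−k₂τ))/(k₂−k₁).
e^(−k₁τ) = e^(−0.208×4.57) = e^(−0.9506) = 0.3865; e^(−k₂τ) = e^(−1.631) = 0.1956.
C_N = 0.208×5.42/(0.357−0.208) × (0.3865−0.1956) = 7.566×0.1909 = 1.444 mol·L⁻¹.
Y_N = C_N/C_{M0} = 1.444/5.42 = 0.266.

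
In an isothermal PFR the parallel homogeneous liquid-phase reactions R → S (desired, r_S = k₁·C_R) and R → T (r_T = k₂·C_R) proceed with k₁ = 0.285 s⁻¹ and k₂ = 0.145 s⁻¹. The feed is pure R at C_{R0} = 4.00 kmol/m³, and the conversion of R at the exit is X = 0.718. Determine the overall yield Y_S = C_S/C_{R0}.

0.476

C_R = C_{R0}(1−X) = 1.128 kmol/m³.
Both paths are first order in R, so the instantaneous fraction to S is constant: dC_S/d(−C_R) = k₁/(k₁+k₂) = 0.6628.
C_S = 0.6628·(C_{R0}−C_R) = 0.6628×2.872 = 1.90 kmol/m³.
Y_S = C_S/C_{R0} = 1.904/4.00 = 0.476.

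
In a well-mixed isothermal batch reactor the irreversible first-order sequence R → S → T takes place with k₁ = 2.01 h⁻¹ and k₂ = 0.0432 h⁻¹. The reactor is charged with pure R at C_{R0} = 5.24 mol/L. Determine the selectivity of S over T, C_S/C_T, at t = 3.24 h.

7.95

Solving the coupled first-order balances gives C_S(t) = [k₁/(k₂−k₁)]·C_{R0}·(e^(−k₁t) − e^(−k₂t)).
e^(−k₁t) = e^(−2.01×3.24) = e^(−6.512) = 0.001485; e^(−k₂t) = e^(−0.1400) = 0.8694.
C_S = 2.01×5.24/(0.0432−2.01) × (0.001485−0.8694) = (-5.355)×(-0.8679) = 4.648 mol/L.
C_R = C_{R0}e^(−k₁t) = 0.007781 mol/L, so C_T = C_{R0}−C_R−C_S = 0.5845 mol/L; C_S/C_T = 7.95.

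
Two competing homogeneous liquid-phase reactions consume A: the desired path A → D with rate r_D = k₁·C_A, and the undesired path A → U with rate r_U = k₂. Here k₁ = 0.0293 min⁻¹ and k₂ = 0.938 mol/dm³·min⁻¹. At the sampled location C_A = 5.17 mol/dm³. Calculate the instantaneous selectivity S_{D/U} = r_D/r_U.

S_{D/U} = r_D/r_U = (k₁·C_A)/(k₂) = (k₁/k₂)·C_A.
= (0.0293×5.170) / (0.938) = 0.1515/0.9380 = 0.161.

0.161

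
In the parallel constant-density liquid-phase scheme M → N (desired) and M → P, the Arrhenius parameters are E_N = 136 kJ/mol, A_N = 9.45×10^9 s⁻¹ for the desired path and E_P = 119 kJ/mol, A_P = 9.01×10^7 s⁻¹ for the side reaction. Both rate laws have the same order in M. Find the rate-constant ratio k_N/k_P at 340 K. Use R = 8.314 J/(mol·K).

0.256

k_N/k_P = (A_N/A_P)·exp[−(E_N−E_P)/(RT)] = (A_N/A_P)·exp[(E_P−E_N)/(RT)].
(E_P−E_N)/(RT) = (119−136)×10³/(8.314×340) = -17000/2827 = -6.014.
k_N/k_P = (9.45×10^9/9.01×10^7)·exp(-6.014) = 104.9 × 0.002444 = 0.256.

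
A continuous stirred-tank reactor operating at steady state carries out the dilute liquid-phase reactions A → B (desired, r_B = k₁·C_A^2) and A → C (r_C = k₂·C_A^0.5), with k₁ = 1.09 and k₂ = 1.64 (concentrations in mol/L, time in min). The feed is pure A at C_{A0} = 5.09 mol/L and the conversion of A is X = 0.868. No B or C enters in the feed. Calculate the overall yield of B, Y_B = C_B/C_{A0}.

0.233

Exit C_A = C_{A0}(1−X) = 5.09×0.132 = 0.6719 mol/L.
A CSTR operates uniformly at the exit composition, giving r_B = 0.4921 and r_C = 1.344 (each k·C_A^n at C_A = 0.6719).
Fraction of consumed A going to B: r_B/(r_B+r_C) = 0.2680.
C_B = 0.2680·C_{A0}·X = 0.2680×5.09×0.868 = 1.18 mol/L; Y_B = C_B/C_{A0} = 0.233.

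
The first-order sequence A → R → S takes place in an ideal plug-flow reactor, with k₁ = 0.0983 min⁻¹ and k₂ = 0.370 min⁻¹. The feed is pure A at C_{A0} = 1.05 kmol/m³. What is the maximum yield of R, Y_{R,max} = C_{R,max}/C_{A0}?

At the optimum, C_{R,max}/C_{A0} = (k₁/k₂)^[k₂/(k₂−k₁)].
= (0.0983/0.370)^(0.370/(0.370−0.0983)) = (0.2657)^(1.362) = 0.1645.

0.164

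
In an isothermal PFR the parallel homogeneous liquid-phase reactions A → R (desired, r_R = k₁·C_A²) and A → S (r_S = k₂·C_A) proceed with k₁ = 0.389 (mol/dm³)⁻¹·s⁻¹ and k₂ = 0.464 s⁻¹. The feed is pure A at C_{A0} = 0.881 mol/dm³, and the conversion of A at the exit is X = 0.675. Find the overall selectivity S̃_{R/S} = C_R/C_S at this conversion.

0.475

C_A = C_{A0}(1−X) = 0.2863 mol/dm³.
Along a PFR/batch, dC_S/dC_A = −r_S/(r_R+r_S) = −k₂/(k₂+k₁·C_A).
Integrating from C_{A0} to C_A: C_S = (0.464/0.389)·ln[(0.464+0.389·0.881)/(0.464+0.389·0.286)] = 1.193·ln(0.8067/0.5754) = 0.4031 mol/dm³.
Then C_R = (C_{A0}−C_A) − C_S = 0.5947 − 0.4031 = 0.1916 mol/dm³.
S̃_{R/S} = C_R/C_S = 0.1916/0.4031 = 0.475.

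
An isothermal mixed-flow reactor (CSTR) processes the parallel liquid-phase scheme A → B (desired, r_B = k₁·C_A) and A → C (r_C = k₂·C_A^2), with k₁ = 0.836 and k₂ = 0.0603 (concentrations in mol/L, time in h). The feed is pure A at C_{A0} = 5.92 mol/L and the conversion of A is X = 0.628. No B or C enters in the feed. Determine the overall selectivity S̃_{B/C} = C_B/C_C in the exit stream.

6.30

Exit C_A = C_{A0}(1−X) = 5.92×0.372 = 2.202 mol/L.
A CSTR operates uniformly at the exit composition, giving r_B = 1.841 and r_C = 0.2924 (each k·C_A^n at C_A = 2.202).
Overall selectivity = C_B/C_C = r_Bτ/(r_Cτ) = r_B/r_C = 6.30.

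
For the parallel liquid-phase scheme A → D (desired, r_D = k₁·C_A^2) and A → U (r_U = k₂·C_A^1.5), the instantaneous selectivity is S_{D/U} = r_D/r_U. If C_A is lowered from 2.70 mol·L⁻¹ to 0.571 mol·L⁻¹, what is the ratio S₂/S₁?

0.460

S_{D/U} = (k₁/k₂)·C_A^0.5, so S₂/S₁ = (C_{A,2}/C_{A,1})^0.5.
= (0.571/2.70)^0.5 = (0.2115)^0.5 = 0.460.
Selectivity toward D falls as C_A falls — high-concentration operation is favoured.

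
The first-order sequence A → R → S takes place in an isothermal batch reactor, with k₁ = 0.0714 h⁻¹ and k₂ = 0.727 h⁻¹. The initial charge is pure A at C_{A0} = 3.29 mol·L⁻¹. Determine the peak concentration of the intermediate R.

0.251 mol·L⁻¹

For a first-order series the maximum intermediate yield is C_{R,max}/C_{A0} = (k₁/k₂)^[k₂/(k₂−k₁)].
= (0.0714/0.727)^(0.727/(0.727−0.0714)) = (0.09821)^(1.109) = 0.07628.
C_{R,max} = 0.07628×3.29 = 0.251 mol·L⁻¹.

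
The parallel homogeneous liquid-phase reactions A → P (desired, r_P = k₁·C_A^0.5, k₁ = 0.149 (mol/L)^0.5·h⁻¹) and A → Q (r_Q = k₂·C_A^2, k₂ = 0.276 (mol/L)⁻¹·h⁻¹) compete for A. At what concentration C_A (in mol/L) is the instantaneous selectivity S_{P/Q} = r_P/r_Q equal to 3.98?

S_{P/Q} = (k₁/k₂)·C_A^-1.5 ⇒ C_A = (S·k₂/k₁)^(1/(-1.5)).
= (3.98×0.276/0.149)^(-0.6667) = (7.372)^(-0.6667) = 0.264 mol/L.

0.264 mol/L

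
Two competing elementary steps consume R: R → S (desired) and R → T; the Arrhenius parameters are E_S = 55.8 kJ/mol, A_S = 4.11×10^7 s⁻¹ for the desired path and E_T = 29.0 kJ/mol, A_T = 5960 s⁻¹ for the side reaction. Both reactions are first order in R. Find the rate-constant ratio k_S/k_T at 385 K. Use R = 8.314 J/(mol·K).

Since both paths have the same order in R, the concentration cancels and S_{S/T} = k_S/k_T = (A_S/A_T)·exp[(E_T−E_S)/(RT)].
(E_T−E_S)/(RT) = (29.0−55.8)×10³/(8.314×385) = -26800/3201 = -8.373.
k_S/k_T = (4.11×10^7/5960)·exp(-8.373) = 6896 × 2.311×10^-4 = 1.59.

1.59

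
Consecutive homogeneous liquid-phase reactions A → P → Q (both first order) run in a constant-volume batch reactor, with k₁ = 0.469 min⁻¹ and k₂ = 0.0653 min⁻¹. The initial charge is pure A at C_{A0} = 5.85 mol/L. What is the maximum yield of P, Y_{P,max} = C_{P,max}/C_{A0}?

0.727

At the optimum, C_{P,max}/C_{A0} = (k₁/k₂)^[k₂/(k₂−k₁)].
= (0.469/0.0653)^(0.0653/(0.0653−0.469)) = (7.182)^(-0.1618) = 0.7269.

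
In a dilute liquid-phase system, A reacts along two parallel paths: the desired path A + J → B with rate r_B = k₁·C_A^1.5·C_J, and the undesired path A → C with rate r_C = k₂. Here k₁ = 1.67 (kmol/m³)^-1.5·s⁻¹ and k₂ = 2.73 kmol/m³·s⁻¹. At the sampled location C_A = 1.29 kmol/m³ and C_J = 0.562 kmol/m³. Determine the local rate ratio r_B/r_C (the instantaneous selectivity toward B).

S_{B/C} = r_B/r_C = (k₁·C_A^1.5·C_J)/(k₂) = (k₁/k₂)·C_A^1.5·C_J.
= (1.67×1.290^1.5×0.5620) / (2.73) = 1.375/2.730 = 0.504.
Since the desired path is higher order in A, keeping C_A high (PFR or concentrated feed) favours B.

0.504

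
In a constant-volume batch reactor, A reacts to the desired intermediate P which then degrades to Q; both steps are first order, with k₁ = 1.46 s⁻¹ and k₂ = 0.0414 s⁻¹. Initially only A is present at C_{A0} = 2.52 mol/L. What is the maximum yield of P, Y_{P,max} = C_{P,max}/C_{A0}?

Evaluating C_P at t_opt = ln(k₂/k₁)/(k₂−k₁) gives C_{P,max}/C_{A0} = (k₁/k₂)^[k₂/(k₂−k₁)].
= (1.46/0.0414)^(0.0414/(0.0414−1.46)) = (35.27)^(-0.02918) = 0.9012.

0.901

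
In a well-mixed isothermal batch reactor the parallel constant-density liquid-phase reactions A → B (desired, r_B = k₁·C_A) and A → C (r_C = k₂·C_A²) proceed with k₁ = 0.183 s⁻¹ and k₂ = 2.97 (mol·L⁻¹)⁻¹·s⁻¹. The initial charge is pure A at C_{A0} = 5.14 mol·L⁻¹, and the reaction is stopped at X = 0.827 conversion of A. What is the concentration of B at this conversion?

0.105 mol·L⁻¹

C_A = C_{A0}(1−X) = 0.8892 mol·L⁻¹.
Along a PFR/batch, dC_B/dC_A = −r_B/(r_B+r_C) = −k₁/(k₁+k₂·C_A).
Integrating from C_{A0} to C_A: C_B = (0.183/2.97)·ln[(0.183+2.97·5.14)/(0.183+2.97·0.889)] = 0.06162·ln(15.45/2.824) = 0.1047 mol·L⁻¹.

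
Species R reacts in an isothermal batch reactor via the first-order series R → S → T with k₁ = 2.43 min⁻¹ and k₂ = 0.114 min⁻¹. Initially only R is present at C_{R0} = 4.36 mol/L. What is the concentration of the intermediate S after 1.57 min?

3.72 mol/L

Solving the coupled first-order balances gives C_S(t) = [k₁/(k₂−k₁)]·C_{R0}·(e^(−k₁t) − e^(−k₂t)).
e^(−k₁t) = e^(−2.43×1.57) = e^(−3.815) = 0.02204; e^(−k₂t) = e^(−0.1790) = 0.8361.
C_S = 2.43×4.36/(0.114−2.43) × (0.02204−0.8361) = (-4.575)×(-0.8141) = 3.724 mol/L.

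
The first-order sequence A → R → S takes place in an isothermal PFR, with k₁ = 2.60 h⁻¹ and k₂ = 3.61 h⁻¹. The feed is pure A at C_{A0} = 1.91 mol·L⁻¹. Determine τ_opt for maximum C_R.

0.325 h

The intermediate peaks when r₁ = r₂, i.e. k₁e^(−k₁τ) = k₂e^(−k₂τ), giving τ_opt = ln(k₂/k₁)/(k₂−k₁).
= ln(3.61/2.60)/(3.61−2.60) = ln(1.388)/1.010 = 0.3282/1.010 = 0.325 h.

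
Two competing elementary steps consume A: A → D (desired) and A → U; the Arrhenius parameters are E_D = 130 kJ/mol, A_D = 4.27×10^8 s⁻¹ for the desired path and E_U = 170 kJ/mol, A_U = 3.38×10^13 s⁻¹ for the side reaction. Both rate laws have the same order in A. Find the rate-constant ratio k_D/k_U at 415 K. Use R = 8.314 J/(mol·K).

Since both paths have the same order in A, the concentration cancels and S_{D/U} = k_D/k_U = (A_D/A_U)·exp[(E_U−E_D)/(RT)].
(E_U−E_D)/(RT) = (170−130)×10³/(8.314×415) = 40000/3450 = 11.59.
k_D/k_U = (4.27×10^8/3.38×10^13)·exp(11.59) = 1.263×10^-5 × 1.084×10^5 = 1.37.

1.37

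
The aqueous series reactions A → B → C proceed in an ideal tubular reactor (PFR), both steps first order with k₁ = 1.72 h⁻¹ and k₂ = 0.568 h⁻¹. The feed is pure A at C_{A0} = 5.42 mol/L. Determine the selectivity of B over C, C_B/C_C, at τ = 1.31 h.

Solving the coupled first-order balances gives C_B(τ) = [k₁/(k₂−k₁)]·C_{A0}·(e^(−k₁τ) − e^(−k₂τ)).
e^(−k₁τ) = e^(−1.72×1.31) = e^(−2.253) = 0.1051; e^(−k₂τ) = e^(−0.7441) = 0.4752.
C_B = 1.72×5.42/(0.568−1.72) × (0.1051−0.4752) = (-8.092)×(-0.3701) = 2.995 mol/L.
C_A = C_{A0}e^(−k₁τ) = 0.5694 mol/L, so C_C = C_{A0}−C_A−C_B = 1.856 mol/L; C_B/C_C = 1.61.

1.61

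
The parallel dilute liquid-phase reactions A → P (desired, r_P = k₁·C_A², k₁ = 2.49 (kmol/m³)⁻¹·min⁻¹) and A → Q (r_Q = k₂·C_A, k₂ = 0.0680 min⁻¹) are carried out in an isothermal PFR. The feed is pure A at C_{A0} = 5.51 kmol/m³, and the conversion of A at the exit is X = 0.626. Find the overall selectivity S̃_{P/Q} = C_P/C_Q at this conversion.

C_A = C_{A0}(1−X) = 2.061 kmol/m³.
Along a PFR/batch, dC_Q/dC_A = −r_Q/(r_P+r_Q) = −k₂/(k₂+k₁·C_A).
Integrating from C_{A0} to C_A: C_Q = (0.0680/2.49)·ln[(0.0680+2.49·5.51)/(0.0680+2.49·2.06)] = 0.02731·ln(13.79/5.199) = 0.02663 kmol/m³.
Then C_P = (C_{A0}−C_A) − C_Q = 3.449 − 0.02663 = 3.423 kmol/m³.
S̃_{P/Q} = C_P/C_Q = 3.423/0.02663 = 129.

129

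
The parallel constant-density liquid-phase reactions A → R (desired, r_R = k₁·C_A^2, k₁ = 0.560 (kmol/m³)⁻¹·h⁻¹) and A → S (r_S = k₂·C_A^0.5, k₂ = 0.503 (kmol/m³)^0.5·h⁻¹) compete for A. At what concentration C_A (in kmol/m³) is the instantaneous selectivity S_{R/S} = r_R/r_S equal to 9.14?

S_{R/S} = (k₁/k₂)·C_A^1.5 ⇒ C_A = (S·k₂/k₁)^(1/1.5).
= (9.14×0.503/0.560)^(0.6667) = (8.210)^(0.6667) = 4.07 kmol/m³.

4.07 kmol/m³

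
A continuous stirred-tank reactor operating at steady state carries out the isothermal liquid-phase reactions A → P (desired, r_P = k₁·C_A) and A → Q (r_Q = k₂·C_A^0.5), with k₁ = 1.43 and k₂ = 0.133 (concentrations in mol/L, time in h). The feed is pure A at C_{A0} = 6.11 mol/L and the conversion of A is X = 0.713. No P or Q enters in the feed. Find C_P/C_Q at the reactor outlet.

Exit C_A = C_{A0}(1−X) = 6.11×0.287 = 1.754 mol/L.
A CSTR operates uniformly at the exit composition, giving r_P = 2.508 and r_Q = 0.1761 (each k·C_A^n at C_A = 1.754).
Overall selectivity = C_P/C_Q = r_Pτ/(r_Qτ) = r_P/r_Q = 14.2.

14.2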